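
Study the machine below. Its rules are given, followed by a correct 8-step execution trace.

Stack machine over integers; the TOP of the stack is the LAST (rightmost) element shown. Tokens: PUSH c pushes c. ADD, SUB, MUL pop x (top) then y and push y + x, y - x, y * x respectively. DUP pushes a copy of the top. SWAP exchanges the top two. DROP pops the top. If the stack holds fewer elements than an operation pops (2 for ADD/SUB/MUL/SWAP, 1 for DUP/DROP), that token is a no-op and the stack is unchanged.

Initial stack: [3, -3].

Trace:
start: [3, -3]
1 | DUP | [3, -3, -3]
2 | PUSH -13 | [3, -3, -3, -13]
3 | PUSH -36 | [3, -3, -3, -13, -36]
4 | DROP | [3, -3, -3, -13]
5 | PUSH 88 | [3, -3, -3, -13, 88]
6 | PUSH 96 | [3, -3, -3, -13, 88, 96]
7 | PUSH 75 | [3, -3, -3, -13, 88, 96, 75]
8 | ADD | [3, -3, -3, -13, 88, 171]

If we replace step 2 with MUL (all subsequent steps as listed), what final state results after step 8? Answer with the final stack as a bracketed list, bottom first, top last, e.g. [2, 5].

(re-executing from step 2 with the substitution; state before step 2: [3, -3, -3])
2 | MUL | [3, 9]
3 | PUSH -36 | [3, 9, -36]
4 | DROP | [3, 9]
5 | PUSH 88 | [3, 9, 88]
6 | PUSH 96 | [3, 9, 88, 96]
7 | PUSH 75 | [3, 9, 88, 96, 75]
8 | ADD | [3, 9, 88, 171]

[3, 9, 88, 171]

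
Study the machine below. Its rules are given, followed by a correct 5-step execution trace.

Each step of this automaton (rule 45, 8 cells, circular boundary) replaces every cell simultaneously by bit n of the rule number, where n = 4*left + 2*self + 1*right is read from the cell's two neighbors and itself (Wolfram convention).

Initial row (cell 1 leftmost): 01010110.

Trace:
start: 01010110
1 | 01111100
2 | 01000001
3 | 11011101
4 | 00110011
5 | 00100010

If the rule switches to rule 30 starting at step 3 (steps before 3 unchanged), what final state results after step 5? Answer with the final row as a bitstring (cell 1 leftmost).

11010101

(re-executing steps 3..5 under rule 30; state before step 3: 01000001)
3 | 01100011
4 | 01010110
5 | 11010101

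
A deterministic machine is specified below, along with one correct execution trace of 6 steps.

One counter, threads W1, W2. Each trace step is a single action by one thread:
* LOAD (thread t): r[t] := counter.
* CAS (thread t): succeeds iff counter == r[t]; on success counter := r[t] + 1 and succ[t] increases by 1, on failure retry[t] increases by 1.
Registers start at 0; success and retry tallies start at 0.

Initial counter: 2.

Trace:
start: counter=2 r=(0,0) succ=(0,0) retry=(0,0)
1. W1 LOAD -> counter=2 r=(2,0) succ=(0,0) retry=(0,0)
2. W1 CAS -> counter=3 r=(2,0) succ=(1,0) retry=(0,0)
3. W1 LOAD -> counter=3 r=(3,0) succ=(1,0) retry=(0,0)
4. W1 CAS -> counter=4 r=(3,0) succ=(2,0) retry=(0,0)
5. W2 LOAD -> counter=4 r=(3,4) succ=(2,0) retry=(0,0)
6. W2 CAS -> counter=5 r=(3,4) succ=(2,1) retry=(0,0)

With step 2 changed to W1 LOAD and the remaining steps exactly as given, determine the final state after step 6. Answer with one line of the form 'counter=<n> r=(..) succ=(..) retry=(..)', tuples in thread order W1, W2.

(re-executing from step 2 with the substitution; state before step 2: counter=2 r=(2,0) succ=(0,0) retry=(0,0))
2. W1 LOAD -> counter=2 r=(2,0) succ=(0,0) retry=(0,0)
3. W1 LOAD -> counter=2 r=(2,0) succ=(0,0) retry=(0,0)
4. W1 CAS -> counter=3 r=(2,0) succ=(1,0) retry=(0,0)
5. W2 LOAD -> counter=3 r=(2,3) succ=(1,0) retry=(0,0)
6. W2 CAS -> counter=4 r=(2,3) succ=(1,1) retry=(0,0)

counter=4 r=(2,3) succ=(1,1) retry=(0,0)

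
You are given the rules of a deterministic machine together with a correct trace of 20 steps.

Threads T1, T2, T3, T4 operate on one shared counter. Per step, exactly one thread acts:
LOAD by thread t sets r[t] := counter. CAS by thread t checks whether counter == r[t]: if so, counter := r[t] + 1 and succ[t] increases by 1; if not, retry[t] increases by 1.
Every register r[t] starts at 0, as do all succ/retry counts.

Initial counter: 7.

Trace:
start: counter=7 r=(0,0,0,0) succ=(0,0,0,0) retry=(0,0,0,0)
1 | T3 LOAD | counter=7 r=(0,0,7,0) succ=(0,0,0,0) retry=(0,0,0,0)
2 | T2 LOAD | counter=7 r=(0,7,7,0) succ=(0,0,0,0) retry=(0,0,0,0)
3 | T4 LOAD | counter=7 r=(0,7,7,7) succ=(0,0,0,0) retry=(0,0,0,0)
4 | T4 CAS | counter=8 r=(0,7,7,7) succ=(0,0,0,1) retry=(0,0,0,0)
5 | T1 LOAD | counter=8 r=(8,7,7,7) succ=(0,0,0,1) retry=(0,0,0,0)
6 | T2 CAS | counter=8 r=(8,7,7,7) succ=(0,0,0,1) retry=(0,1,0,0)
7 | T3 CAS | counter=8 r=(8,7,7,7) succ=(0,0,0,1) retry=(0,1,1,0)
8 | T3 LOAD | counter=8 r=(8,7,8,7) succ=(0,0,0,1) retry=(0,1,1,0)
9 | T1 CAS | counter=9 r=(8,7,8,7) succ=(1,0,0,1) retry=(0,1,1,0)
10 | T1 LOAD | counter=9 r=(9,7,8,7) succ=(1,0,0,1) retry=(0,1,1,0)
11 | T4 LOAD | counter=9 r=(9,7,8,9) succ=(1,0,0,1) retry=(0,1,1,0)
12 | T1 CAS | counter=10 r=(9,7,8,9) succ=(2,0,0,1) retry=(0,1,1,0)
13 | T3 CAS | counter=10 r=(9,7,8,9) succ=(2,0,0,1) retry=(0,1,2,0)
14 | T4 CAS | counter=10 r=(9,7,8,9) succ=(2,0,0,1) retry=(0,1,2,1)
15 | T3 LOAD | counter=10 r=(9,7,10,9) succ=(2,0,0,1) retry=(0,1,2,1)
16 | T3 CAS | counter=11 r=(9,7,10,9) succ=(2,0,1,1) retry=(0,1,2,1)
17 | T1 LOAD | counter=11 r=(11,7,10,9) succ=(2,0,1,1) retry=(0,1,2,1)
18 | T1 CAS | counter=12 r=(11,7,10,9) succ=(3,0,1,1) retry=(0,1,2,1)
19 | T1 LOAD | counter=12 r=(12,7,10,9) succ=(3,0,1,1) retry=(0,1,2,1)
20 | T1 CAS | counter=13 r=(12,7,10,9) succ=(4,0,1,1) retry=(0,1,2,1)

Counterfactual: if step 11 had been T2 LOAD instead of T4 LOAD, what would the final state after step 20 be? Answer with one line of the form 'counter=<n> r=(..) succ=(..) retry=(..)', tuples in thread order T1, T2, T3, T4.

(re-executing from step 11 with the substitution; state before step 11: counter=9 r=(9,7,8,7) succ=(1,0,0,1) retry=(0,1,1,0))
11 | T2 LOAD | counter=9 r=(9,9,8,7) succ=(1,0,0,1) retry=(0,1,1,0)
12 | T1 CAS | counter=10 r=(9,9,8,7) succ=(2,0,0,1) retry=(0,1,1,0)
13 | T3 CAS | counter=10 r=(9,9,8,7) succ=(2,0,0,1) retry=(0,1,2,0)
14 | T4 CAS | counter=10 r=(9,9,8,7) succ=(2,0,0,1) retry=(0,1,2,1)
15 | T3 LOAD | counter=10 r=(9,9,10,7) succ=(2,0,0,1) retry=(0,1,2,1)
16 | T3 CAS | counter=11 r=(9,9,10,7) succ=(2,0,1,1) retry=(0,1,2,1)
17 | T1 LOAD | counter=11 r=(11,9,10,7) succ=(2,0,1,1) retry=(0,1,2,1)
18 | T1 CAS | counter=12 r=(11,9,10,7) succ=(3,0,1,1) retry=(0,1,2,1)
19 | T1 LOAD | counter=12 r=(12,9,10,7) succ=(3,0,1,1) retry=(0,1,2,1)
20 | T1 CAS | counter=13 r=(12,9,10,7) succ=(4,0,1,1) retry=(0,1,2,1)

counter=13 r=(12,9,10,7) succ=(4,0,1,1) retry=(0,1,2,1)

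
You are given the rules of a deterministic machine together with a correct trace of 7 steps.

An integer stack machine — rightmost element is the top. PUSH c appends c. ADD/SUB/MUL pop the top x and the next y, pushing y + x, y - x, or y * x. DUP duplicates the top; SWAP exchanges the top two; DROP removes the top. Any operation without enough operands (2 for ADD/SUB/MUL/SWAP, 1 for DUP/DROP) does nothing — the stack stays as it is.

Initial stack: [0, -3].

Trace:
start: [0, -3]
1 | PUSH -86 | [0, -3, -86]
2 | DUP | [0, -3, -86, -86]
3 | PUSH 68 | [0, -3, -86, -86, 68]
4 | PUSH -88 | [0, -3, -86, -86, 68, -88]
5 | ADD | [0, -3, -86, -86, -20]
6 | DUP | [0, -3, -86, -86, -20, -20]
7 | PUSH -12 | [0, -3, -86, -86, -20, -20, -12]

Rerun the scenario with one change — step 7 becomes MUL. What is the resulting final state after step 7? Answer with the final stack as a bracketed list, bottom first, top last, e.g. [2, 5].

(re-executing from step 7 with the substitution; state before step 7: [0, -3, -86, -86, -20, -20])
7 | MUL | [0, -3, -86, -86, 400]

[0, -3, -86, -86, 400]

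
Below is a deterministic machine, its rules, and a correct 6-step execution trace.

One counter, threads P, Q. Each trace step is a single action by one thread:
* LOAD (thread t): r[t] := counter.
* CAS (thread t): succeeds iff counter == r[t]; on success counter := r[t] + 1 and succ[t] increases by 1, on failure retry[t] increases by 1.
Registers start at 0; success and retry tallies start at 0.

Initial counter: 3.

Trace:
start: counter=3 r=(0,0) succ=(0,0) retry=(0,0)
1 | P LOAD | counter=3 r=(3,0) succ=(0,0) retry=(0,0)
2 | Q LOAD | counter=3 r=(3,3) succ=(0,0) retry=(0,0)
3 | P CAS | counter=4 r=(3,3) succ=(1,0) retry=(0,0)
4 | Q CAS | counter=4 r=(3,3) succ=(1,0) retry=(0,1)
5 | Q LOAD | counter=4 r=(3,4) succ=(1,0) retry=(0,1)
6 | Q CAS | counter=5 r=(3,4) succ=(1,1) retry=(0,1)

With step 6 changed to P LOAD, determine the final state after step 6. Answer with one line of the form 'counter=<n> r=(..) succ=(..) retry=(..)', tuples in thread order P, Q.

counter=4 r=(4,4) succ=(1,0) retry=(0,1)

(re-executing from step 6 with the substitution; state before step 6: counter=4 r=(3,4) succ=(1,0) retry=(0,1))
6 | P LOAD | counter=4 r=(4,4) succ=(1,0) retry=(0,1)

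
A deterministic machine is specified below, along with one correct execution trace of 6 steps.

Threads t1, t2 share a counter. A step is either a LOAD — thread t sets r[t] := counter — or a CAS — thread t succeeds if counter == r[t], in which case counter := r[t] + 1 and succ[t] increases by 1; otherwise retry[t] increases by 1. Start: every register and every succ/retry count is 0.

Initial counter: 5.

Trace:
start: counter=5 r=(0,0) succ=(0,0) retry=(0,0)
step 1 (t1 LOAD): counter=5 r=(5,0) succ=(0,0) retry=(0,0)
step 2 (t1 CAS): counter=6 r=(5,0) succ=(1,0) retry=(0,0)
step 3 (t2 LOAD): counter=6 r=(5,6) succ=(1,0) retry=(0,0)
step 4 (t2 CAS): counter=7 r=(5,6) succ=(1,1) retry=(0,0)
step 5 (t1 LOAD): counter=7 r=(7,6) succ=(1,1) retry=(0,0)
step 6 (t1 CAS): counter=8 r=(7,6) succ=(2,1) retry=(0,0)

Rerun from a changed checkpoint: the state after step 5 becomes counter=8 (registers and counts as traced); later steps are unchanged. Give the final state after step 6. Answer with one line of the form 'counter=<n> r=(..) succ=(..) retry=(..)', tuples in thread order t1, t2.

counter=8 r=(7,6) succ=(1,1) retry=(1,0)

state after step 5 := counter=8 r=(7,6) succ=(1,1) retry=(0,0)
step 6 (t1 CAS): counter=8 r=(7,6) succ=(1,1) retry=(1,0)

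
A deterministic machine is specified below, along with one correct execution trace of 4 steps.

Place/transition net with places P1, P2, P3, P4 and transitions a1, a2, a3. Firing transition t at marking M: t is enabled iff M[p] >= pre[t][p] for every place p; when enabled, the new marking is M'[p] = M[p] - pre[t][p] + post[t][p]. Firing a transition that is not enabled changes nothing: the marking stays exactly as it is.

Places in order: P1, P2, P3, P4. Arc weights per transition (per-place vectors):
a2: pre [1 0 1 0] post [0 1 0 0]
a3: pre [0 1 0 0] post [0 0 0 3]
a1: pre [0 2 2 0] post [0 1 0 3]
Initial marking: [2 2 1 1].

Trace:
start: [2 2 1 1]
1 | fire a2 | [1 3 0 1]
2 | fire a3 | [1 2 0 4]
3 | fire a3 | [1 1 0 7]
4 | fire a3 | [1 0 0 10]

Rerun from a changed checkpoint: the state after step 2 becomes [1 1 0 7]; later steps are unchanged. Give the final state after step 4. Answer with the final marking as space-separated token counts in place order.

1 0 0 10

state after step 2 := [1 1 0 7]
3 | fire a3 | [1 0 0 10]
4 | fire a3 | [1 0 0 10]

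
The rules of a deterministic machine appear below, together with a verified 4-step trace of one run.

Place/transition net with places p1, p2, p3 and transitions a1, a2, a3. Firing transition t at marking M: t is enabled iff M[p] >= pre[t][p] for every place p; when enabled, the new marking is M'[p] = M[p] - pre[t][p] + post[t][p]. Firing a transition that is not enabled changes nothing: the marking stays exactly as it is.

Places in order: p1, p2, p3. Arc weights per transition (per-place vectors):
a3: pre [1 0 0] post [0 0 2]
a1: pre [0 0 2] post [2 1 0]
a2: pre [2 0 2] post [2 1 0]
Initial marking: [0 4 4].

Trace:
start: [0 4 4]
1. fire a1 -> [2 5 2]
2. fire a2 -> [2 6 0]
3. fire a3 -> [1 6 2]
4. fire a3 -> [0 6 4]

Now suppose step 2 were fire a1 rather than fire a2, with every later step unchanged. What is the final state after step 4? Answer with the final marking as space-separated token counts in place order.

(re-executing from step 2 with the substitution; state before step 2: [2 5 2])
2. fire a1 -> [4 6 0]
3. fire a3 -> [3 6 2]
4. fire a3 -> [2 6 4]

2 6 4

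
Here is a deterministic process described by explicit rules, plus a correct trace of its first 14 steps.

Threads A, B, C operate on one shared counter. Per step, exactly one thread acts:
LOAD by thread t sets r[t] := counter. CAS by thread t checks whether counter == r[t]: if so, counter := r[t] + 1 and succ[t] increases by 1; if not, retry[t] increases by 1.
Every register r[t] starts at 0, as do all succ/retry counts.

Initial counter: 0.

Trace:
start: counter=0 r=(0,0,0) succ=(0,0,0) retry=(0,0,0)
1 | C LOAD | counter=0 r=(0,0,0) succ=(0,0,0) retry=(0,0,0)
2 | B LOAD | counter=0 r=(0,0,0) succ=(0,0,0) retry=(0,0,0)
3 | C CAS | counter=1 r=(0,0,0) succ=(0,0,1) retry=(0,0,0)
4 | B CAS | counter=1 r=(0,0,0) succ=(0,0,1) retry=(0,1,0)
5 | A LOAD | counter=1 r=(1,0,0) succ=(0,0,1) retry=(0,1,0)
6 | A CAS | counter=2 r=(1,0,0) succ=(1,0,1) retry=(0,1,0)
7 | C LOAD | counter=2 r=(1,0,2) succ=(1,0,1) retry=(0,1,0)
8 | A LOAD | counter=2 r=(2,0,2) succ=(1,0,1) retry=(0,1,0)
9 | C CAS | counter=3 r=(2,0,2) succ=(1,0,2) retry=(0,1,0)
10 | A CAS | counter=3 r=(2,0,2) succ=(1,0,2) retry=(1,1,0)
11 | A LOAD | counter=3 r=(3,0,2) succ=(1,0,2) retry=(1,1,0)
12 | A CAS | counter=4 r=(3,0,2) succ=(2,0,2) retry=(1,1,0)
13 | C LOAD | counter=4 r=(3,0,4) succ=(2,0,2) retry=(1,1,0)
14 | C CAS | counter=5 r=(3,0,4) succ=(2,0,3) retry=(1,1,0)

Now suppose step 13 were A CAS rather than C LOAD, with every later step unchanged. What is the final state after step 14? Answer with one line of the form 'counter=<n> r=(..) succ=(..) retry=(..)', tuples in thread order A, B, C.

(re-executing from step 13 with the substitution; state before step 13: counter=4 r=(3,0,2) succ=(2,0,2) retry=(1,1,0))
13 | A CAS | counter=4 r=(3,0,2) succ=(2,0,2) retry=(2,1,0)
14 | C CAS | counter=4 r=(3,0,2) succ=(2,0,2) retry=(2,1,1)

counter=4 r=(3,0,2) succ=(2,0,2) retry=(2,1,1)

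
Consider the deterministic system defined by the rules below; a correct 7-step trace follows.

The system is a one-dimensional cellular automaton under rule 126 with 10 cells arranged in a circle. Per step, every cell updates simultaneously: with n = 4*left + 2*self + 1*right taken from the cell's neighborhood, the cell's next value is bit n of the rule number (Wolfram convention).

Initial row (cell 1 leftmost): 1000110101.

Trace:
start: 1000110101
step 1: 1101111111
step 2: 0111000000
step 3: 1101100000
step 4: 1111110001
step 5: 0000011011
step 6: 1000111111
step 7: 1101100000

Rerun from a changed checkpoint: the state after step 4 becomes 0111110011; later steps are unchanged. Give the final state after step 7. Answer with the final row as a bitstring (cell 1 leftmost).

state after step 4 := 0111110011
step 5: 1100011111
step 6: 0110110000
step 7: 1111111000

1111111000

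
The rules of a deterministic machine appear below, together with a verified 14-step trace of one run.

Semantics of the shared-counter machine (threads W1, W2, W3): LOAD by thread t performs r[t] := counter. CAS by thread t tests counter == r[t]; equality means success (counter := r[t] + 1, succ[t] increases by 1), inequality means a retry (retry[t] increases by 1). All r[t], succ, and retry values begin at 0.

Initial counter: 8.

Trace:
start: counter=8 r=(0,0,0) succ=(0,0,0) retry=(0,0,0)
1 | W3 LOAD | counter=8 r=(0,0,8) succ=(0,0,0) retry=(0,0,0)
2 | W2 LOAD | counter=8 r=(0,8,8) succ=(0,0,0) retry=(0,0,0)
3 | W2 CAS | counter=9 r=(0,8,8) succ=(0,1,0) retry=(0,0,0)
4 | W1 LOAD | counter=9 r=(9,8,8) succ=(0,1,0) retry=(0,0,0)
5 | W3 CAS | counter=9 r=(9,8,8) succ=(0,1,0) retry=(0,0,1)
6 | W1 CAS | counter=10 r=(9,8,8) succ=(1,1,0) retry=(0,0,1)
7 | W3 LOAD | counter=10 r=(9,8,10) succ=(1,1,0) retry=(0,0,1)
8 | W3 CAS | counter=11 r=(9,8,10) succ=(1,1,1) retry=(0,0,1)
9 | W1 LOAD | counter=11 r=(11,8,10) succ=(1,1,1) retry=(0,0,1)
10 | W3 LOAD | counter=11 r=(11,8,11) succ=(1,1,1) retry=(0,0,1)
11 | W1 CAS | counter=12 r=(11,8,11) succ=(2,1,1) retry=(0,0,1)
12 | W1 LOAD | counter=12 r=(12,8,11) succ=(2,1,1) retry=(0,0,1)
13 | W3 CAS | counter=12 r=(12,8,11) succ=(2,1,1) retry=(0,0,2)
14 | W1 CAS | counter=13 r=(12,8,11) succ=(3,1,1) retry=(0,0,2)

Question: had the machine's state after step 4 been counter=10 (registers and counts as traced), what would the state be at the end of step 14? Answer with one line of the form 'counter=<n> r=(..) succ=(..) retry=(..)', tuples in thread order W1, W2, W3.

state after step 4 := counter=10 r=(9,8,8) succ=(0,1,0) retry=(0,0,0)
5 | W3 CAS | counter=10 r=(9,8,8) succ=(0,1,0) retry=(0,0,1)
6 | W1 CAS | counter=10 r=(9,8,8) succ=(0,1,0) retry=(1,0,1)
7 | W3 LOAD | counter=10 r=(9,8,10) succ=(0,1,0) retry=(1,0,1)
8 | W3 CAS | counter=11 r=(9,8,10) succ=(0,1,1) retry=(1,0,1)
9 | W1 LOAD | counter=11 r=(11,8,10) succ=(0,1,1) retry=(1,0,1)
10 | W3 LOAD | counter=11 r=(11,8,11) succ=(0,1,1) retry=(1,0,1)
11 | W1 CAS | counter=12 r=(11,8,11) succ=(1,1,1) retry=(1,0,1)
12 | W1 LOAD | counter=12 r=(12,8,11) succ=(1,1,1) retry=(1,0,1)
13 | W3 CAS | counter=12 r=(12,8,11) succ=(1,1,1) retry=(1,0,2)
14 | W1 CAS | counter=13 r=(12,8,11) succ=(2,1,1) retry=(1,0,2)

counter=13 r=(12,8,11) succ=(2,1,1) retry=(1,0,2)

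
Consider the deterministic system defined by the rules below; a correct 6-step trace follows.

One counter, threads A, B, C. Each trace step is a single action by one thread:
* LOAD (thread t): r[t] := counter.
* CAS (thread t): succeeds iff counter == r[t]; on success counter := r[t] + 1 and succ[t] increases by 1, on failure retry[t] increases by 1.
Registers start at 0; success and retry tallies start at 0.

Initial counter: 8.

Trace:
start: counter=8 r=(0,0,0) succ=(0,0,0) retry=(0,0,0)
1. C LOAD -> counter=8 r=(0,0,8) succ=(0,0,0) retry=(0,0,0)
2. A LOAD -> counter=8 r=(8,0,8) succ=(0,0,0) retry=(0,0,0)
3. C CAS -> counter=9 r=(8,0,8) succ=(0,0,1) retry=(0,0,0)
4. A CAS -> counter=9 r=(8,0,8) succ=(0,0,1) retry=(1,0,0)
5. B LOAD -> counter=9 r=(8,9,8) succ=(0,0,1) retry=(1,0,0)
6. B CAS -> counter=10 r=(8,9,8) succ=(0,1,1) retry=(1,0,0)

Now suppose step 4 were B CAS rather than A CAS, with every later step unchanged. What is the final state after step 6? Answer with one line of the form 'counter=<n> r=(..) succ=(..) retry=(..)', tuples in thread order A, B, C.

(re-executing from step 4 with the substitution; state before step 4: counter=9 r=(8,0,8) succ=(0,0,1) retry=(0,0,0))
4. B CAS -> counter=9 r=(8,0,8) succ=(0,0,1) retry=(0,1,0)
5. B LOAD -> counter=9 r=(8,9,8) succ=(0,0,1) retry=(0,1,0)
6. B CAS -> counter=10 r=(8,9,8) succ=(0,1,1) retry=(0,1,0)

counter=10 r=(8,9,8) succ=(0,1,1) retry=(0,1,0)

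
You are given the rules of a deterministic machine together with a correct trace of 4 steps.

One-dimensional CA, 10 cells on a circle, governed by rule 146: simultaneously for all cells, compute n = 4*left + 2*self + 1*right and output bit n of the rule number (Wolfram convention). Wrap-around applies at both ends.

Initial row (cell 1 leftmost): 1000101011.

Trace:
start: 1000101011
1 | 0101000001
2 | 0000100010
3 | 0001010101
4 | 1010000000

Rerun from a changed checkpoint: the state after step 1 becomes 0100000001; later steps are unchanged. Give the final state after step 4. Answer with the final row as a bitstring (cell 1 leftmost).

0000101000

state after step 1 := 0100000001
2 | 0010000010
3 | 0101000101
4 | 0000101000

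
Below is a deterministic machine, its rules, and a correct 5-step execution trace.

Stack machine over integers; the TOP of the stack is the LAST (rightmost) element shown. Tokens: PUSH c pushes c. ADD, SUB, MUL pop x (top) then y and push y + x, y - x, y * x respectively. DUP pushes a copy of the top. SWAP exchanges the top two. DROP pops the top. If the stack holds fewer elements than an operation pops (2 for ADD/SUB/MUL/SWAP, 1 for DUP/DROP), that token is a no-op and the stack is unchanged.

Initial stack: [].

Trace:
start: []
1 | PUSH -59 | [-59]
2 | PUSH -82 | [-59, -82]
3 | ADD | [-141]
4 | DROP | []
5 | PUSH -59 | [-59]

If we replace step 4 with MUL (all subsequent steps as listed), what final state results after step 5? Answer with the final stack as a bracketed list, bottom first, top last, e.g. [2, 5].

[-141, -59]

(re-executing from step 4 with the substitution; state before step 4: [-141])
4 | MUL | [-141]
5 | PUSH -59 | [-141, -59]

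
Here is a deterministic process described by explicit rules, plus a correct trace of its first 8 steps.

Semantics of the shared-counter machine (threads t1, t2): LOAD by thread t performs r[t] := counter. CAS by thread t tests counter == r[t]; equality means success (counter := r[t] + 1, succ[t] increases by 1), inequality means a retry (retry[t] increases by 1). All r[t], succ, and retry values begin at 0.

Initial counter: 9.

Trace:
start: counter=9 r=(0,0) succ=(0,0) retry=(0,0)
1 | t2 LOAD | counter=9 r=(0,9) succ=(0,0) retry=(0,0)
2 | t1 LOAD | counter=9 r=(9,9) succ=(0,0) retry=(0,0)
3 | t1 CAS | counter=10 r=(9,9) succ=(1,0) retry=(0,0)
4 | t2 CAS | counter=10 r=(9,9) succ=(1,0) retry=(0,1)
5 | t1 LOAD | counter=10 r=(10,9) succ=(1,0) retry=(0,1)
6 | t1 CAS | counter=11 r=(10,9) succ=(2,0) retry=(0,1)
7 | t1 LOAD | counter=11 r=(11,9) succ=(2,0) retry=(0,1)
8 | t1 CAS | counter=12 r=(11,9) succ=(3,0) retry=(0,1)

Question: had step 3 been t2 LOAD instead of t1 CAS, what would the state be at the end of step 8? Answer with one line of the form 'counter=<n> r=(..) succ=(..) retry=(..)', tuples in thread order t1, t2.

counter=12 r=(11,9) succ=(2,1) retry=(0,0)

(re-executing from step 3 with the substitution; state before step 3: counter=9 r=(9,9) succ=(0,0) retry=(0,0))
3 | t2 LOAD | counter=9 r=(9,9) succ=(0,0) retry=(0,0)
4 | t2 CAS | counter=10 r=(9,9) succ=(0,1) retry=(0,0)
5 | t1 LOAD | counter=10 r=(10,9) succ=(0,1) retry=(0,0)
6 | t1 CAS | counter=11 r=(10,9) succ=(1,1) retry=(0,0)
7 | t1 LOAD | counter=11 r=(11,9) succ=(1,1) retry=(0,0)
8 | t1 CAS | counter=12 r=(11,9) succ=(2,1) retry=(0,0)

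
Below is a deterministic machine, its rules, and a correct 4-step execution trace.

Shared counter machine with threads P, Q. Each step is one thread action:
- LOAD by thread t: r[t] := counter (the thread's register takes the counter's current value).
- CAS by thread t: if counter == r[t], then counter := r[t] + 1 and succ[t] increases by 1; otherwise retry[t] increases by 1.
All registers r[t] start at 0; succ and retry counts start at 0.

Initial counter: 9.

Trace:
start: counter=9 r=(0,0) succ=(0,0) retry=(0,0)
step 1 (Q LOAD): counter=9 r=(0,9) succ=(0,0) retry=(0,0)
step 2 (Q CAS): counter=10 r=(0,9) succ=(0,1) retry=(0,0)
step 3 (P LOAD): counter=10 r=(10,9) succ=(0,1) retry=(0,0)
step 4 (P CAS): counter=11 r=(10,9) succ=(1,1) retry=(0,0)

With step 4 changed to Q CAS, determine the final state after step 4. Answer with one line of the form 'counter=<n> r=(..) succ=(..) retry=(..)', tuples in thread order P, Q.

(re-executing from step 4 with the substitution; state before step 4: counter=10 r=(10,9) succ=(0,1) retry=(0,0))
step 4 (Q CAS): counter=10 r=(10,9) succ=(0,1) retry=(0,1)

counter=10 r=(10,9) succ=(0,1) retry=(0,1)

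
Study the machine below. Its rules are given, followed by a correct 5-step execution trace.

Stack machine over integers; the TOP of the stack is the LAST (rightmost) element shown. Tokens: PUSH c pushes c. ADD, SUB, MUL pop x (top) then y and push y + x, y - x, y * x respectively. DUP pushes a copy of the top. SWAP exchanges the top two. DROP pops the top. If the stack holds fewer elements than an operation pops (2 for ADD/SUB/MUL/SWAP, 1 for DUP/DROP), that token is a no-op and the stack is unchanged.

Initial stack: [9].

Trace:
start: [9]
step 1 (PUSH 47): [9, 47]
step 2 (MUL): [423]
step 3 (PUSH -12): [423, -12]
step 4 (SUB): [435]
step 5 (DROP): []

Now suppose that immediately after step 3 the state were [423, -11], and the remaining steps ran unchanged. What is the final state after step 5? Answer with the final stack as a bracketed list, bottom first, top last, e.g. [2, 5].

state after step 3 := [423, -11]
step 4 (SUB): [434]
step 5 (DROP): []

[]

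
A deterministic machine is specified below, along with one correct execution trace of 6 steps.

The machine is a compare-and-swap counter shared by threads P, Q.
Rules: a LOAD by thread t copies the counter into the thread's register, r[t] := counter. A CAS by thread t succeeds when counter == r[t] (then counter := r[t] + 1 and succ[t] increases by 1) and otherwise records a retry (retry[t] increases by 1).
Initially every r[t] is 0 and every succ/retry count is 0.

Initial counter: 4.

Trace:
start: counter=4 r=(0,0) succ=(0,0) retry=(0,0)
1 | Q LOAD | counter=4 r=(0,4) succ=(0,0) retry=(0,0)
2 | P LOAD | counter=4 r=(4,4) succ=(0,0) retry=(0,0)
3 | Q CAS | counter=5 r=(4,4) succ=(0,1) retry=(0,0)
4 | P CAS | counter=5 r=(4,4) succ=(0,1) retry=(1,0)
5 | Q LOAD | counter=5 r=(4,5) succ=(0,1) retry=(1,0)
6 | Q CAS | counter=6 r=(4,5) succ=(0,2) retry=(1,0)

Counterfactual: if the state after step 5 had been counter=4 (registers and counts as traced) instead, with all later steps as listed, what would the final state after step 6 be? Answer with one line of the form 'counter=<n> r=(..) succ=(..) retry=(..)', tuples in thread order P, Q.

state after step 5 := counter=4 r=(4,5) succ=(0,1) retry=(1,0)
6 | Q CAS | counter=4 r=(4,5) succ=(0,1) retry=(1,1)

counter=4 r=(4,5) succ=(0,1) retry=(1,1)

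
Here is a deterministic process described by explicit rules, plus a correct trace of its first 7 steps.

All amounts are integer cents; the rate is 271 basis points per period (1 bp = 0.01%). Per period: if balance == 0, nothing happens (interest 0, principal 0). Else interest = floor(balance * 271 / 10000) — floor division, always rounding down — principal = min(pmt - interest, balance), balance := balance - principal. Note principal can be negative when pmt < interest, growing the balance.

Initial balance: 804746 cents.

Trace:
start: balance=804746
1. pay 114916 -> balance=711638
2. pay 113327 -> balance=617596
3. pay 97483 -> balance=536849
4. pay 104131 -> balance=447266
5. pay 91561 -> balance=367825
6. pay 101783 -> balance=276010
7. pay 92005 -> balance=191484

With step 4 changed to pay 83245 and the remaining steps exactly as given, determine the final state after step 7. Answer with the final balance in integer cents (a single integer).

214114

(re-executing from step 4 with the substitution; state before step 4: balance=536849)
4. pay 83245 -> balance=468152
5. pay 91561 -> balance=389277
6. pay 101783 -> balance=298043
7. pay 92005 -> balance=214114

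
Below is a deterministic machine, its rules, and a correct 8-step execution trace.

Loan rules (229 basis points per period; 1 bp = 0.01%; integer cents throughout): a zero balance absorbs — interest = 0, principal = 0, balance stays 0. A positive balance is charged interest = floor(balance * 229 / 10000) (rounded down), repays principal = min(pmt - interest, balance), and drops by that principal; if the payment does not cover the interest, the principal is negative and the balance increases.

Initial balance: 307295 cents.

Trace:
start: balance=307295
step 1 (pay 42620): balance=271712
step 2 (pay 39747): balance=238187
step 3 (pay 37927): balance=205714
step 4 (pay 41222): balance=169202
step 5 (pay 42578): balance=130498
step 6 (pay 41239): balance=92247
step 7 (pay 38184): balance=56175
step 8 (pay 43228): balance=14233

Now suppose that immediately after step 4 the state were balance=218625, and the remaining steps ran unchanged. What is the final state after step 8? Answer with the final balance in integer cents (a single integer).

68341

state after step 4 := balance=218625
step 5 (pay 42578): balance=181053
step 6 (pay 41239): balance=143960
step 7 (pay 38184): balance=109072
step 8 (pay 43228): balance=68341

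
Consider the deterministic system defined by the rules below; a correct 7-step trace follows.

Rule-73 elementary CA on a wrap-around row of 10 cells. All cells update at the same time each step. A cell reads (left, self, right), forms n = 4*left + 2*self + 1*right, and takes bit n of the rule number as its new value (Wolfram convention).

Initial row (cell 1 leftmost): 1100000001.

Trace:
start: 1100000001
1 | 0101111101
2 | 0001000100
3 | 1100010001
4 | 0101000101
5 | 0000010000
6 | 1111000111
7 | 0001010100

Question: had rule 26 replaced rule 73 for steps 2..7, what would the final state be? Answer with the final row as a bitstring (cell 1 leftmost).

1000001000

(re-executing steps 2..7 under rule 26; state before step 2: 0101111101)
2 | 0001000000
3 | 0010100000
4 | 0100010000
5 | 1010101000
6 | 0000000101
7 | 1000001000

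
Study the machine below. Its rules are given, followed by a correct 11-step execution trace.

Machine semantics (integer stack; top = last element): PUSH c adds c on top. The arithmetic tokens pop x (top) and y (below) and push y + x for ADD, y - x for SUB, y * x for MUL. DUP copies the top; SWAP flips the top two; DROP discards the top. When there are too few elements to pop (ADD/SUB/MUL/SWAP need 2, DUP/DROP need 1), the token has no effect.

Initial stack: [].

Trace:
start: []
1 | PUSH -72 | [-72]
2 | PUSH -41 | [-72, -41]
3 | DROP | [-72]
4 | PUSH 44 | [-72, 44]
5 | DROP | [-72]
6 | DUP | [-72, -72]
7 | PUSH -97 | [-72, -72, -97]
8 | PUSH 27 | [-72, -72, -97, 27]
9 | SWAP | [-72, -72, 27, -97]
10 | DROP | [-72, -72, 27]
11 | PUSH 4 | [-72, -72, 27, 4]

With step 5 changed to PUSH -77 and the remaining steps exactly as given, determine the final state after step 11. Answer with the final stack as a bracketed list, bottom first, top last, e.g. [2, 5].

[-72, 44, -77, -77, 27, 4]

(re-executing from step 5 with the substitution; state before step 5: [-72, 44])
5 | PUSH -77 | [-72, 44, -77]
6 | DUP | [-72, 44, -77, -77]
7 | PUSH -97 | [-72, 44, -77, -77, -97]
8 | PUSH 27 | [-72, 44, -77, -77, -97, 27]
9 | SWAP | [-72, 44, -77, -77, 27, -97]
10 | DROP | [-72, 44, -77, -77, 27]
11 | PUSH 4 | [-72, 44, -77, -77, 27, 4]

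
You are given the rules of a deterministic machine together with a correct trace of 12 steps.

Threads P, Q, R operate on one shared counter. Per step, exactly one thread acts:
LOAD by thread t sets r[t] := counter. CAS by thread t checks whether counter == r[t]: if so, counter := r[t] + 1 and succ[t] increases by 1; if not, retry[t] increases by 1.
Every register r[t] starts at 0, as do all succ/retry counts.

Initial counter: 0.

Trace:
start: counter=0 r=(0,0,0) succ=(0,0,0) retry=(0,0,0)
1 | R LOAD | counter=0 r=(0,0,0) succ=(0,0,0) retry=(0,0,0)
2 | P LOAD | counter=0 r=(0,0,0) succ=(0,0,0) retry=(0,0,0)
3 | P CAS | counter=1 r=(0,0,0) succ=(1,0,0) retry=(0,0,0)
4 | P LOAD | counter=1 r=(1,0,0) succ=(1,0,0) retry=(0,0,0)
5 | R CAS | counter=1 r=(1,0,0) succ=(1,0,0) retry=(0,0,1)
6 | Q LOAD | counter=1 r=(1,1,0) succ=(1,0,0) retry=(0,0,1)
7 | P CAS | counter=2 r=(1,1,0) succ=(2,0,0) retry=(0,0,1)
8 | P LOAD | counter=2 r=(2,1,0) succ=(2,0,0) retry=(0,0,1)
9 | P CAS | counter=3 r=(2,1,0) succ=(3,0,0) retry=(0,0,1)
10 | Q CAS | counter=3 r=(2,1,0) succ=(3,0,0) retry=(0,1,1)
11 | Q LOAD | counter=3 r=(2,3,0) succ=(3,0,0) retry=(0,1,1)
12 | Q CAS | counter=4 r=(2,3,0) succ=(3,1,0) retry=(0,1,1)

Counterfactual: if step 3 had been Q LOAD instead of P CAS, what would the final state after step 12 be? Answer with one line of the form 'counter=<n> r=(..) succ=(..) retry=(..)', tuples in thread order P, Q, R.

counter=3 r=(1,2,0) succ=(1,1,1) retry=(1,1,0)

(re-executing from step 3 with the substitution; state before step 3: counter=0 r=(0,0,0) succ=(0,0,0) retry=(0,0,0))
3 | Q LOAD | counter=0 r=(0,0,0) succ=(0,0,0) retry=(0,0,0)
4 | P LOAD | counter=0 r=(0,0,0) succ=(0,0,0) retry=(0,0,0)
5 | R CAS | counter=1 r=(0,0,0) succ=(0,0,1) retry=(0,0,0)
6 | Q LOAD | counter=1 r=(0,1,0) succ=(0,0,1) retry=(0,0,0)
7 | P CAS | counter=1 r=(0,1,0) succ=(0,0,1) retry=(1,0,0)
8 | P LOAD | counter=1 r=(1,1,0) succ=(0,0,1) retry=(1,0,0)
9 | P CAS | counter=2 r=(1,1,0) succ=(1,0,1) retry=(1,0,0)
10 | Q CAS | counter=2 r=(1,1,0) succ=(1,0,1) retry=(1,1,0)
11 | Q LOAD | counter=2 r=(1,2,0) succ=(1,0,1) retry=(1,1,0)
12 | Q CAS | counter=3 r=(1,2,0) succ=(1,1,1) retry=(1,1,0)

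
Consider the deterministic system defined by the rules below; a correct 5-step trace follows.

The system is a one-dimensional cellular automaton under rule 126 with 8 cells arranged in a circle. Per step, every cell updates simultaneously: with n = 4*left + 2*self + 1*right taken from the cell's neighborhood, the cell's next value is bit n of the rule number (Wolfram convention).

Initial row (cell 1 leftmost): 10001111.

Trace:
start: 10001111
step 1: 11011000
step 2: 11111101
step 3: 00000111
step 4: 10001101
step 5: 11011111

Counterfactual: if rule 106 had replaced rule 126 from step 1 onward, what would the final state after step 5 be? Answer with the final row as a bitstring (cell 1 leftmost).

(re-executing steps 1..5 under rule 106; state before step 1: 10001111)
step 1: 10011000
step 2: 00111001
step 3: 01101010
step 4: 11110100
step 5: 10011001

10011001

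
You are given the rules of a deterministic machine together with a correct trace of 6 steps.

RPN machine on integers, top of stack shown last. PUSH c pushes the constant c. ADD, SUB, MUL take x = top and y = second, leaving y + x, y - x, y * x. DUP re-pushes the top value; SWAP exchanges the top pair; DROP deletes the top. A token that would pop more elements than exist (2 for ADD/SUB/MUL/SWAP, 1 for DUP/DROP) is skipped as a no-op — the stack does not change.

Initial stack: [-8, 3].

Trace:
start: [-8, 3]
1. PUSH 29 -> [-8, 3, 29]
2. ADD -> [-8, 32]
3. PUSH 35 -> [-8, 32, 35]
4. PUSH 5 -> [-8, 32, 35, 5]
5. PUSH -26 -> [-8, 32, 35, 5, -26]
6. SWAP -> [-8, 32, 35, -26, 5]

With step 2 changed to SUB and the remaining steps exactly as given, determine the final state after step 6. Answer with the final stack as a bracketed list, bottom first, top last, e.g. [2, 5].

[-8, -26, 35, -26, 5]

(re-executing from step 2 with the substitution; state before step 2: [-8, 3, 29])
2. SUB -> [-8, -26]
3. PUSH 35 -> [-8, -26, 35]
4. PUSH 5 -> [-8, -26, 35, 5]
5. PUSH -26 -> [-8, -26, 35, 5, -26]
6. SWAP -> [-8, -26, 35, -26, 5]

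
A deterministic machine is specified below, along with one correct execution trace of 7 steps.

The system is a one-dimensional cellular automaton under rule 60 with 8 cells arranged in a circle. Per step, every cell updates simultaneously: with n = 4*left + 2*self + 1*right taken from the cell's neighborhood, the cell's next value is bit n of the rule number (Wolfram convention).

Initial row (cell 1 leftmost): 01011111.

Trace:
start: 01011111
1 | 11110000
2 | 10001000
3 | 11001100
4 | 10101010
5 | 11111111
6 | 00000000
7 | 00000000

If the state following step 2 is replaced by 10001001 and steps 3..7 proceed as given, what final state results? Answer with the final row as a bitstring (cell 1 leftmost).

10011001

state after step 2 := 10001001
3 | 01001101
4 | 11101011
5 | 00011110
6 | 00010001
7 | 10011001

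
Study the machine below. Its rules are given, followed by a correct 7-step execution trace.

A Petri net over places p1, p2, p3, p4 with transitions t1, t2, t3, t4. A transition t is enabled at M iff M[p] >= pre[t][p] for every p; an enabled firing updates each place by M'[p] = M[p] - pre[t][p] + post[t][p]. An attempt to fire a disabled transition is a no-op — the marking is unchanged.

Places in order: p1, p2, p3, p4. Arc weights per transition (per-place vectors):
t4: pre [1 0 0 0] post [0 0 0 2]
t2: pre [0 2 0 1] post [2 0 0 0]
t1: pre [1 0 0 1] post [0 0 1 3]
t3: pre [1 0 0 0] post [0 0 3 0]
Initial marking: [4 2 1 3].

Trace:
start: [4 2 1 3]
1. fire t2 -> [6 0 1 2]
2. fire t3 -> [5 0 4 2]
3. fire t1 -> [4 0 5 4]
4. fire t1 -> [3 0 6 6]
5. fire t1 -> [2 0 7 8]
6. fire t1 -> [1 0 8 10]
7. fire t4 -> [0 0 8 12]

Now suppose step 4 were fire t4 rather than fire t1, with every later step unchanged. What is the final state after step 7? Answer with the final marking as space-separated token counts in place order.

(re-executing from step 4 with the substitution; state before step 4: [4 0 5 4])
4. fire t4 -> [3 0 5 6]
5. fire t1 -> [2 0 6 8]
6. fire t1 -> [1 0 7 10]
7. fire t4 -> [0 0 7 12]

0 0 7 12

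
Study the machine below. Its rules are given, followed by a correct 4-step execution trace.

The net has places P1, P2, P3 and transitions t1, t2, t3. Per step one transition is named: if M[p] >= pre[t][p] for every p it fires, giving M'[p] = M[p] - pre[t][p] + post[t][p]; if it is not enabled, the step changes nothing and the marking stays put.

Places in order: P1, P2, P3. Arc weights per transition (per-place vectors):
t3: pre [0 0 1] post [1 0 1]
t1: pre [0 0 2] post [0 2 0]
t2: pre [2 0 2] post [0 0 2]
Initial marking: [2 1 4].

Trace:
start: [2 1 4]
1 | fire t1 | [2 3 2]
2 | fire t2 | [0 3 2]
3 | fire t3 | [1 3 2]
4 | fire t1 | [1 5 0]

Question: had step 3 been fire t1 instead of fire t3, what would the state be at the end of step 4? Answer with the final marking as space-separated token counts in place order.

(re-executing from step 3 with the substitution; state before step 3: [0 3 2])
3 | fire t1 | [0 5 0]
4 | fire t1 | [0 5 0]

0 5 0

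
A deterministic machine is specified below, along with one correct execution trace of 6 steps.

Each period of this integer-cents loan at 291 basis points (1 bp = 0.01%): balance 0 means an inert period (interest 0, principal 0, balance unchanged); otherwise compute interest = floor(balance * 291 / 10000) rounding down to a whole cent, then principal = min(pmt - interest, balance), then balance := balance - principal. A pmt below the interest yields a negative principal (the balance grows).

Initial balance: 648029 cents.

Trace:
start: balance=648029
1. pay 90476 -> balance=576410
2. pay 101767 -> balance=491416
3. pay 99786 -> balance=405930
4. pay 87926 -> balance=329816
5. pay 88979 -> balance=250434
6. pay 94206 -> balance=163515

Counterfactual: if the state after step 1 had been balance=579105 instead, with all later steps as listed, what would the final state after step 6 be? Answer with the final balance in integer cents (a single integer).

state after step 1 := balance=579105
2. pay 101767 -> balance=494189
3. pay 99786 -> balance=408783
4. pay 87926 -> balance=332752
5. pay 88979 -> balance=253456
6. pay 94206 -> balance=166625

166625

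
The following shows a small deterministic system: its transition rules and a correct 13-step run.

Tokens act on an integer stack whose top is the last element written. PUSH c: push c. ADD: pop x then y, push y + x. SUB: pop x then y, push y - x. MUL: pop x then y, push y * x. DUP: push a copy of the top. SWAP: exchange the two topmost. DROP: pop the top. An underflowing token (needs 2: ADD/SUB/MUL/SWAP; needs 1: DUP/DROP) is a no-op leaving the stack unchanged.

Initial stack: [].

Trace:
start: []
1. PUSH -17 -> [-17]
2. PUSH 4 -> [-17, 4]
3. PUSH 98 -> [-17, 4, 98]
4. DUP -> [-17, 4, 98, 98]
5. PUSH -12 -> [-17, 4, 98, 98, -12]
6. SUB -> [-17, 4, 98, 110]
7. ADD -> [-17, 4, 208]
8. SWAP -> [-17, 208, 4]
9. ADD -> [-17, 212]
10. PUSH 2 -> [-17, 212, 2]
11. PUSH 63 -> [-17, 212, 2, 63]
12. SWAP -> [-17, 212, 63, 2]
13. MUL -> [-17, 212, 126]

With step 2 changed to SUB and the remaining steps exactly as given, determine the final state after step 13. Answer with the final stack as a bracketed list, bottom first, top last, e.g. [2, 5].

(re-executing from step 2 with the substitution; state before step 2: [-17])
2. SUB -> [-17]
3. PUSH 98 -> [-17, 98]
4. DUP -> [-17, 98, 98]
5. PUSH -12 -> [-17, 98, 98, -12]
6. SUB -> [-17, 98, 110]
7. ADD -> [-17, 208]
8. SWAP -> [208, -17]
9. ADD -> [191]
10. PUSH 2 -> [191, 2]
11. PUSH 63 -> [191, 2, 63]
12. SWAP -> [191, 63, 2]
13. MUL -> [191, 126]

[191, 126]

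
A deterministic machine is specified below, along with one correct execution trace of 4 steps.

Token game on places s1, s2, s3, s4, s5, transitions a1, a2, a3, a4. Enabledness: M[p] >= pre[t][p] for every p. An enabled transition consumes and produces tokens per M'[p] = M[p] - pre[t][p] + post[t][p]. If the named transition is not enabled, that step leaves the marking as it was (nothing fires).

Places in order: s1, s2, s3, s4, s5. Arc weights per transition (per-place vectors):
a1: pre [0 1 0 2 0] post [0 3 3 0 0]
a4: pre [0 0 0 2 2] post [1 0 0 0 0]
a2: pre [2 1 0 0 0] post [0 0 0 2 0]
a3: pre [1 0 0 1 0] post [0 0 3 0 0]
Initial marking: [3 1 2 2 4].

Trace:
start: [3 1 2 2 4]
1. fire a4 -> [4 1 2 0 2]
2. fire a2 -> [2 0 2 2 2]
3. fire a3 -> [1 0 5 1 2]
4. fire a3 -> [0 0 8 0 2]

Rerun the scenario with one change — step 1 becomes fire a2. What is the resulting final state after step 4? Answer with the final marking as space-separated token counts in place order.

(re-executing from step 1 with the substitution; state before step 1: [3 1 2 2 4])
1. fire a2 -> [1 0 2 4 4]
2. fire a2 -> [1 0 2 4 4]
3. fire a3 -> [0 0 5 3 4]
4. fire a3 -> [0 0 5 3 4]

0 0 5 3 4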